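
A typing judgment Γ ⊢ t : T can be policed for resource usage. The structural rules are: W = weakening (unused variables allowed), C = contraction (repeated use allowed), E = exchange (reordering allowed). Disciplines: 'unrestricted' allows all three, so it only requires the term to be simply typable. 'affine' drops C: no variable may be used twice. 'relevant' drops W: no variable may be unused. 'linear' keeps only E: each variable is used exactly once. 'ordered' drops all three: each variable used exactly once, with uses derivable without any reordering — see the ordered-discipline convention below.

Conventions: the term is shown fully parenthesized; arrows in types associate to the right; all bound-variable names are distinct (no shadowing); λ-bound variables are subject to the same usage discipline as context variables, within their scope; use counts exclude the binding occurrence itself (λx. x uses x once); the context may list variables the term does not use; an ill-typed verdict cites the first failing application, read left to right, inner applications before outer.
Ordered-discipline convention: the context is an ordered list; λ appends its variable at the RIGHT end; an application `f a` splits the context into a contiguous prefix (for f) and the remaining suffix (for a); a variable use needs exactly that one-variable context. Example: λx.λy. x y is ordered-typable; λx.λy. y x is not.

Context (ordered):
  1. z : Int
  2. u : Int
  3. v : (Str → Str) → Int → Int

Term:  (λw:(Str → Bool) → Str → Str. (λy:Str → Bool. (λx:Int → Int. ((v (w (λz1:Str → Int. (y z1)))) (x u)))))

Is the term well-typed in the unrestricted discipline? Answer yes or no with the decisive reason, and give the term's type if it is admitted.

no — not simply typable
usage: z: 0×; u: 1×; v: 1×; w [bound]: 1×; y [bound]: 1×; x [bound]: 1×; z1 [bound]: 1×
uses in reading order: v, w, y, z1, x, u
typing: ill-typed: argument of type Str → Int where Str is required
across the five disciplines: ordered ✗ · linear ✗ · affine ✗ · relevant ✗ · unrestricted ✗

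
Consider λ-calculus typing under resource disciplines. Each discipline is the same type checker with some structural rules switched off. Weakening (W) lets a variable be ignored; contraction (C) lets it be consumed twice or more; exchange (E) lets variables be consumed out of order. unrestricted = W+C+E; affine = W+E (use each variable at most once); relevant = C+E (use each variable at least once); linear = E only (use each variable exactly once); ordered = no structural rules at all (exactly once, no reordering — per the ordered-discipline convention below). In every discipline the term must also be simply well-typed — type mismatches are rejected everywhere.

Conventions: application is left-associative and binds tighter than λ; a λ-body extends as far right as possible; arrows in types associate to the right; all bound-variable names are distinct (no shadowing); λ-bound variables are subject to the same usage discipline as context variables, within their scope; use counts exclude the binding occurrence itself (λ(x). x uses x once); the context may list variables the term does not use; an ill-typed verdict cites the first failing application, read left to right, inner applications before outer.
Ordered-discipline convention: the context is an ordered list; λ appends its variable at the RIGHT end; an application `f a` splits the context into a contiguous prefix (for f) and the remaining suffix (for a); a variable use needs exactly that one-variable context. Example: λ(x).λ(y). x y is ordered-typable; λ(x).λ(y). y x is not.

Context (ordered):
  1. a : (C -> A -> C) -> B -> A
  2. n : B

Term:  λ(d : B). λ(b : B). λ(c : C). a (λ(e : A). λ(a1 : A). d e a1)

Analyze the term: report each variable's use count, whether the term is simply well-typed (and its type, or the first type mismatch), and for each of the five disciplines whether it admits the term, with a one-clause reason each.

use counts: a ×1; n ×0; d (λ-bound) ×1; b (λ-bound) ×0; c (λ-bound) ×0; e (λ-bound) ×1; a1 (λ-bound) ×1
uses in reading order: a, d, e, a1
typing: ill-typed: can't apply a value of type B
ordered: ✗ — a type mismatch blocks all five
linear: ✗ — the type mismatch rejects it
affine: ✗ — not simply typable
relevant: ✗ — fails simple typing
unrestricted: ✗ — a type mismatch blocks all five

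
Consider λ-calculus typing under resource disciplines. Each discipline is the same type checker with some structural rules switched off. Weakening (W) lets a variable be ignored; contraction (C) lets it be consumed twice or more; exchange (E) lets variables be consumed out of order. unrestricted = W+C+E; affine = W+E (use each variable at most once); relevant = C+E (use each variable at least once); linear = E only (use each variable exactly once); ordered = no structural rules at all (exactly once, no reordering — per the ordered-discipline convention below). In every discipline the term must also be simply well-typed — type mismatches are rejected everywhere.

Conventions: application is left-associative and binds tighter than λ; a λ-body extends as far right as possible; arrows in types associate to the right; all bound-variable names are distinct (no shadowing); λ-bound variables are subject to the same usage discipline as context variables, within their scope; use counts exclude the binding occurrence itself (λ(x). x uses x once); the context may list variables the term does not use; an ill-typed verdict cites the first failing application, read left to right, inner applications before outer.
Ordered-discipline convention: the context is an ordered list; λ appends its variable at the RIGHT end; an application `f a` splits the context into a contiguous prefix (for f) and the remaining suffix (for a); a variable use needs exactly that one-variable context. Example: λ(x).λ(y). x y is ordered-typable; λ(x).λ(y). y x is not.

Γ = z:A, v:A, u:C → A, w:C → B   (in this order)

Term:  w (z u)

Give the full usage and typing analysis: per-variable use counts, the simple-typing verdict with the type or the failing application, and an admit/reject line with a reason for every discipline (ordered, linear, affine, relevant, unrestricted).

usage: z=1, v=0, u=1, w=1
left-to-right use order: w, z, u
typing: ill-typed: can't apply a value of type A
ordered ✗ (not simply typable)
linear ✗ (fails simple typing)
affine ✗ (a type mismatch blocks all five)
relevant ✗ (the type mismatch rejects it)
unrestricted ✗ (not simply typable)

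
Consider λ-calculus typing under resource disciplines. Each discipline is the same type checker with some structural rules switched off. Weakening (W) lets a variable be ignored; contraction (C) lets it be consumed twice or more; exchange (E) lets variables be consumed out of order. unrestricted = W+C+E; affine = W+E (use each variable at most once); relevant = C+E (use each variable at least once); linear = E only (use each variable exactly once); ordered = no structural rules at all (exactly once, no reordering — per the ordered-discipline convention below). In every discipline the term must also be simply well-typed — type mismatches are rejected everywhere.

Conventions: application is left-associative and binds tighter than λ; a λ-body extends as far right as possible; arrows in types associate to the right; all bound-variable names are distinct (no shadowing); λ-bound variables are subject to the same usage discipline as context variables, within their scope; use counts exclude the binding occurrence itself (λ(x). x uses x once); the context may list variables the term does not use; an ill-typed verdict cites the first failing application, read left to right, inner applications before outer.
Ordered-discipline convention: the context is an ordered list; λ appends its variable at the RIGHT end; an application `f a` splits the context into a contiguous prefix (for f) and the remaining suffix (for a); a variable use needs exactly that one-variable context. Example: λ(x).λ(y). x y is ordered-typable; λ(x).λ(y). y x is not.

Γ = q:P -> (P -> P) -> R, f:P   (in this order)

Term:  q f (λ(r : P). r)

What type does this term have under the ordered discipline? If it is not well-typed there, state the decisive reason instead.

term : R
use counts: q ×1; f ×1; r (bound) ×1
left-to-right use order: q, f, r
typing: well-typed — term : R
per-discipline verdicts: ordered ✓; linear ✓; affine ✓; relevant ✓; unrestricted ✓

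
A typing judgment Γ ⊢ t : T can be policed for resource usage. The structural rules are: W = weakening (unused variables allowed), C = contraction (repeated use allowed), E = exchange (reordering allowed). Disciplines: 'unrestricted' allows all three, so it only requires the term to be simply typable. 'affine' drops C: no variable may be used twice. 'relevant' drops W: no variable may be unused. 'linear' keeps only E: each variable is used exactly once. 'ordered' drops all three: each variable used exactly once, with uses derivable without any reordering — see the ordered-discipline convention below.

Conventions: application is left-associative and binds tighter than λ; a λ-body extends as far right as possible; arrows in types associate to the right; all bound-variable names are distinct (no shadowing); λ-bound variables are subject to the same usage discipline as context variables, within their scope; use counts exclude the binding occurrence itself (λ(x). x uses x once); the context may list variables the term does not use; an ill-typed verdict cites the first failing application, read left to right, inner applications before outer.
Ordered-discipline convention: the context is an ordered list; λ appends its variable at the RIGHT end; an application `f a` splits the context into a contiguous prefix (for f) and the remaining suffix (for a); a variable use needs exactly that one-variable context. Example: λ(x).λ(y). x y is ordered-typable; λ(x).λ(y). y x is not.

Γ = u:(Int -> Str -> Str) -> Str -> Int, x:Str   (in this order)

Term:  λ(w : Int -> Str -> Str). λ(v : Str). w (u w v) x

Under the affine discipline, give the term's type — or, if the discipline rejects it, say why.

not well-typed under affine — uses contraction: w ×2
usage: u=1, x=1, w [bound]=2, v [bound]=1
order of uses: w, u, w, v, x
typing: ✓ — (Int -> Str -> Str) -> Str -> Str
across the five disciplines: ordered ✗ · linear ✗ · affine ✗ · relevant ✓ · unrestricted ✓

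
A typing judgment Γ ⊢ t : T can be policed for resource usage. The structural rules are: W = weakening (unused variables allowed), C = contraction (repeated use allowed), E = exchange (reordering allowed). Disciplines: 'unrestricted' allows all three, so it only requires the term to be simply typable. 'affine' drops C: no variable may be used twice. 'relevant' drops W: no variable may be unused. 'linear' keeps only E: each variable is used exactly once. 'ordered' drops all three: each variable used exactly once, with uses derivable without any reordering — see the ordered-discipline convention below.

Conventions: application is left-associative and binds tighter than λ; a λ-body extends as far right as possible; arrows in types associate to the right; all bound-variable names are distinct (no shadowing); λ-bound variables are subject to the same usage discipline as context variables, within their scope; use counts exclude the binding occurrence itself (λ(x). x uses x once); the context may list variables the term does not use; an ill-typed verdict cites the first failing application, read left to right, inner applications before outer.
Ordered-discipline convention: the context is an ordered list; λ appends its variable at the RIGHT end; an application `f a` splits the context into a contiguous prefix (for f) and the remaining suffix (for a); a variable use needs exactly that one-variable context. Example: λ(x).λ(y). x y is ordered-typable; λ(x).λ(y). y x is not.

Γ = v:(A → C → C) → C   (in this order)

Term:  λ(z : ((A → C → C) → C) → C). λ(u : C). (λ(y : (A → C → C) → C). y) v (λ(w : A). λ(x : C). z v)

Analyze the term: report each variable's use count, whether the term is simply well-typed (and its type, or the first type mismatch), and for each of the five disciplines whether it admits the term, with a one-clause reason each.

usage: v: 2, z [bound]: 1, u [bound]: 0, y [bound]: 1, w [bound]: 0, x [bound]: 0
uses in reading order: y, v, z, v
typing: ✓ — (((A → C → C) → C) → C) → C → C
ordered ✗ (needs contraction — v ×2; needs weakening: u, w, x unused)
linear ✗ (needs contraction — v ×2; needs weakening: u, w, x unused)
affine ✗ (needs contraction — v ×2)
relevant ✗ (needs weakening: u, w, x unused)
unrestricted ✓ (well-typed at (((A → C → C) → C) → C) → C → C; no restrictions here)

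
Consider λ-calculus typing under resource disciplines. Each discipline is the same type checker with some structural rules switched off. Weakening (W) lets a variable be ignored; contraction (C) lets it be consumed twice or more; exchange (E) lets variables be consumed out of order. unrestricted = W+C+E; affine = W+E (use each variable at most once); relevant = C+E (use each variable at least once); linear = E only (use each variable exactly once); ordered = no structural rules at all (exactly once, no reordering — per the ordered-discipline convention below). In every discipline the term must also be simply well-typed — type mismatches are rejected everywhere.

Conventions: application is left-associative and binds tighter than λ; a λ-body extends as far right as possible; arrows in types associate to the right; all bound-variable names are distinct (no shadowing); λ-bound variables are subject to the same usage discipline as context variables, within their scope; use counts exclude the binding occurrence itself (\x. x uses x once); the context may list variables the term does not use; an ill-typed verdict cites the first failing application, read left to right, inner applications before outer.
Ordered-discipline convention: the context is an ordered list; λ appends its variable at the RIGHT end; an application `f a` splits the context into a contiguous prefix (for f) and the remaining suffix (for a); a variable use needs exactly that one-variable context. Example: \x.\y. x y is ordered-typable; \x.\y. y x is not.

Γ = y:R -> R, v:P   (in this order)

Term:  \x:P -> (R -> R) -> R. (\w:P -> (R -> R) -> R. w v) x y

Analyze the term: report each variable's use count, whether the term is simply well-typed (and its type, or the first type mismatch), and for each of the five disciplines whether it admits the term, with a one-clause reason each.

counts: y: 1, v: 1, x (λ-bound): 1, w (λ-bound): 1
uses in reading order: w, v, x, y
typing: ✓ — (P -> (R -> R) -> R) -> R
ordered: ✗, use order w, v, x, y needs exchange
linear: ✓, each of y, v, x, w used exactly once
affine: ✓, no duplicate uses among y, v, x, w
relevant: ✓, at least one use each (y, v, x, w)
unrestricted: ✓, simply typable at (P -> (R -> R) -> R) -> R; W, C, E all held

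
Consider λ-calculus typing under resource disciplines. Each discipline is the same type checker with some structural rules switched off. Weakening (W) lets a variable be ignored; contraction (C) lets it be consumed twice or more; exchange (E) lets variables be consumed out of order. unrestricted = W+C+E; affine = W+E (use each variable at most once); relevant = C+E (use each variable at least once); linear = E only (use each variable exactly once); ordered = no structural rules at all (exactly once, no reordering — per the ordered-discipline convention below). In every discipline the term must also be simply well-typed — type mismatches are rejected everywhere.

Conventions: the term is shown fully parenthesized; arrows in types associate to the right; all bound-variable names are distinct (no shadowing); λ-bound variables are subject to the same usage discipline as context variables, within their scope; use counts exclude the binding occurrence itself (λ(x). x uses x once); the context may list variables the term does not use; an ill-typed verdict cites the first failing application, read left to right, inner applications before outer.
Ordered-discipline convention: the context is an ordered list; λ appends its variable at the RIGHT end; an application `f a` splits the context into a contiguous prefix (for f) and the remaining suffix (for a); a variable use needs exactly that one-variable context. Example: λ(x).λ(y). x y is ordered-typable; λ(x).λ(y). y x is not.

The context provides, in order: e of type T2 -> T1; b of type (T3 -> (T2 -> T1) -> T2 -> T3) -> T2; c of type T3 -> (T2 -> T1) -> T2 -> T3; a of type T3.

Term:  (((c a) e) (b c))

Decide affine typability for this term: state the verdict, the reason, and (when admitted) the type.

no — repeated use of c ×2
counts: e: 1×; b: 1×; c: 2×; a: 1×
use order (left to right): c, a, e, b, c
typing: ✓ — T3
summary: ordered ✗; linear ✗; affine ✗; relevant ✓; unrestricted ✓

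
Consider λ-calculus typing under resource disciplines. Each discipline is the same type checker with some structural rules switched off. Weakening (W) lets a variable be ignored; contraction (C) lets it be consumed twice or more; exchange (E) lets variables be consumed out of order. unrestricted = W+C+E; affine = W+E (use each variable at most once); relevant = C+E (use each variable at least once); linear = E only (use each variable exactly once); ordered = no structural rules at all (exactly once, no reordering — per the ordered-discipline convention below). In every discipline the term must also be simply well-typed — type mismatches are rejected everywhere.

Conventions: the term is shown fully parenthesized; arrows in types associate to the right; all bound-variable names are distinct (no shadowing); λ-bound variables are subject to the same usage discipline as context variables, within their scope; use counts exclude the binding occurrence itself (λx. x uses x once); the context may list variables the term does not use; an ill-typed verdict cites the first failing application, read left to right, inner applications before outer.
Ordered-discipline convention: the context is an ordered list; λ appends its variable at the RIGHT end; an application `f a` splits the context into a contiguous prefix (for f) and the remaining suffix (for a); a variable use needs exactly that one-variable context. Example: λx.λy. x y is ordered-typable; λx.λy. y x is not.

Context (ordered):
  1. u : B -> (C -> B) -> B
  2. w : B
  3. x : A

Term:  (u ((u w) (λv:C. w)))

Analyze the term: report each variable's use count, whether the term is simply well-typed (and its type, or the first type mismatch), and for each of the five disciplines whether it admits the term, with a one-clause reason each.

variable uses: u ×2; w ×2; x ×0; v [bound] ×0
uses in reading order: u, u, w, w
typing: the term checks, with type (C -> B) -> B
ordered: ✗, u ×2, w ×2 used more than once (contraction); x, v never used (weakening)
linear: ✗, u ×2, w ×2 used more than once (contraction); x, v never used (weakening)
affine: ✗, u ×2, w ×2 used more than once (contraction)
relevant: ✗, x, v never used (weakening)
unrestricted: ✓, typability at (C -> B) -> B is all that's needed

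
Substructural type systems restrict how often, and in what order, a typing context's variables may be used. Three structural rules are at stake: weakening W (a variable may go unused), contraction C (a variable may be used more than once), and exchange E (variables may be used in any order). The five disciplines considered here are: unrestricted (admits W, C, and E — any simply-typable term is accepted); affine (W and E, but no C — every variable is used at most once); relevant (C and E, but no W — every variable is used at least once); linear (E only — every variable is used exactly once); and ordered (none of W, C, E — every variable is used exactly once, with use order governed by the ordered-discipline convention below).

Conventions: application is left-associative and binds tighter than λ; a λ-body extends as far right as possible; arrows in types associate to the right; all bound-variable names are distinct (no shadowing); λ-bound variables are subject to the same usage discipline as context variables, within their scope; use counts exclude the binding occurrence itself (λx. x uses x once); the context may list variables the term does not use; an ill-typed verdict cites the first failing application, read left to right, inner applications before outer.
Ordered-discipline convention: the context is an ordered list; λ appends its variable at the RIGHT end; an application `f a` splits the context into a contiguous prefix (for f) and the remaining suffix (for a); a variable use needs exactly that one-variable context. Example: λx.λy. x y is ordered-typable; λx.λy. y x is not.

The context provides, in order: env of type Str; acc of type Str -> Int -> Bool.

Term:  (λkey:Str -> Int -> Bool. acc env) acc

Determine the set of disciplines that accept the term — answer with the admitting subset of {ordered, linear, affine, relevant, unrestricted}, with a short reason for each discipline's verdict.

admitting disciplines: unrestricted
counts: env: 1×, acc: 2×, key (bound): 0×
left-to-right use order: acc, env, acc
typing: well-typed — term : Int -> Bool
ordered: ✗ — repeated use of acc ×2; key left unused
linear: ✗ — repeated use of acc ×2; key left unused
affine: ✗ — repeated use of acc ×2
relevant: ✗ — key left unused
unrestricted: ✓ — typability at Int -> Bool is all that's needed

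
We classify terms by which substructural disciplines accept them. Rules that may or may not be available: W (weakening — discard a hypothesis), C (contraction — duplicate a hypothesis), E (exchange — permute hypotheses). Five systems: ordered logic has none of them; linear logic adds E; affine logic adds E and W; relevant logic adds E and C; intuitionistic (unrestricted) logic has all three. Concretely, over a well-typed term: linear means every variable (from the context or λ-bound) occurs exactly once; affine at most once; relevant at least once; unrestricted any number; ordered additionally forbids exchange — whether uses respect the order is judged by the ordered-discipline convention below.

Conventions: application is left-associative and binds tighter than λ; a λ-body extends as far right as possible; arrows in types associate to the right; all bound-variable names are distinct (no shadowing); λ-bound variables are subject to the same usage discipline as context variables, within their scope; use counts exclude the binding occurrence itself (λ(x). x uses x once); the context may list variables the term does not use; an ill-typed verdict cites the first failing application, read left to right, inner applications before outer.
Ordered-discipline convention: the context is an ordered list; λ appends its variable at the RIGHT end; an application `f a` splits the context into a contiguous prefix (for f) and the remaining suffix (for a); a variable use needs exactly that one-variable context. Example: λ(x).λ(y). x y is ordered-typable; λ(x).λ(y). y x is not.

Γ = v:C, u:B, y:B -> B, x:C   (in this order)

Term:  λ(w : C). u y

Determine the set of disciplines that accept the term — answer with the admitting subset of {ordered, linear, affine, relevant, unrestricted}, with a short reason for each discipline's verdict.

accepted by: none
use counts: v=0; u=1; y=1; x=0; w (λ-bound)=0
left-to-right use order: u, y
typing: ill-typed: non-function type B applied to an argument
ordered: ✗, a type mismatch blocks all five
linear: ✗, the type mismatch rejects it
affine: ✗, not simply typable
relevant: ✗, fails simple typing
unrestricted: ✗, a type mismatch blocks all five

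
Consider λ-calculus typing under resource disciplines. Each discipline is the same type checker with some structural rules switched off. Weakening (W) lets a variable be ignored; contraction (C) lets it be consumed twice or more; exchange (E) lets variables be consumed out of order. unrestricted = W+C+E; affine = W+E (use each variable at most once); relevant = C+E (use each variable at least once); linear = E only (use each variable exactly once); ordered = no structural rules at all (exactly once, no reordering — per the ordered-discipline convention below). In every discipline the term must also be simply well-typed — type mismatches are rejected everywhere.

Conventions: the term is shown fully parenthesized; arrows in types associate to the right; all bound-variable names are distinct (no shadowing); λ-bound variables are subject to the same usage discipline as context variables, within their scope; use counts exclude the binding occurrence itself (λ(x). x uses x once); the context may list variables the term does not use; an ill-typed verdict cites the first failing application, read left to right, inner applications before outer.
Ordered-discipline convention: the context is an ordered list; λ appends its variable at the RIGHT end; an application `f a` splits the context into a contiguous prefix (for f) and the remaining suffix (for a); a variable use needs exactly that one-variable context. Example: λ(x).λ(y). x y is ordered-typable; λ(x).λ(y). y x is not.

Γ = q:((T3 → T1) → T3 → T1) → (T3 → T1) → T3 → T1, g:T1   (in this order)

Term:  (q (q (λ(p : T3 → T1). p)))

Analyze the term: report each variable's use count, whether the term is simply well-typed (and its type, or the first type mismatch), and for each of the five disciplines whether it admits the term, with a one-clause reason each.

use counts: q: 2; g: 0; p (bound): 1
uses in reading order: q, q, p
typing: well-typed — term : (T3 → T1) → T3 → T1
ordered: ✗, uses contraction: q ×2; unused: g — weakening required
linear: ✗, uses contraction: q ×2; unused: g — weakening required
affine: ✗, uses contraction: q ×2
relevant: ✗, unused: g — weakening required
unrestricted: ✓, type-checks ((T3 → T1) → T3 → T1) and nothing is barred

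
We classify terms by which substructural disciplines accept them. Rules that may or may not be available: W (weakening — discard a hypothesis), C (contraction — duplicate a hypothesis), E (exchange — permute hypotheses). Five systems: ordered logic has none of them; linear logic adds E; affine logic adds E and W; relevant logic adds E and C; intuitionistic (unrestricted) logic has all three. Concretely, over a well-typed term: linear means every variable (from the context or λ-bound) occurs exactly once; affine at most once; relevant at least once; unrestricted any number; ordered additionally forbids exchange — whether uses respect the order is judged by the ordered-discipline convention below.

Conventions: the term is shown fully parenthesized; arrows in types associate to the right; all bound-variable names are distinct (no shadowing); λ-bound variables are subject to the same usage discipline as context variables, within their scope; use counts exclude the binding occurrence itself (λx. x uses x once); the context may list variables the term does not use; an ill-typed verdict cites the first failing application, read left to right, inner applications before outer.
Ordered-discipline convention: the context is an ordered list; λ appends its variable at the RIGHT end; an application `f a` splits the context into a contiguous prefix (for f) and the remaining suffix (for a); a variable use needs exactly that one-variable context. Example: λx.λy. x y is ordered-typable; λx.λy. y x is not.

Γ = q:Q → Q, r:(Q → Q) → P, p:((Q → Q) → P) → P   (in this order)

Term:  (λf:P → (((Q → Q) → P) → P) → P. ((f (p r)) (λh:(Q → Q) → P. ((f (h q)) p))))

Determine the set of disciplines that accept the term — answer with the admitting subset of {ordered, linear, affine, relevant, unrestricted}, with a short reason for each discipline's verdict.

admitted by: relevant, unrestricted
usage: q=1; r=1; p=2; f (bound)=2; h (bound)=1
left-to-right use order: f, p, r, f, h, q, p
typing: ✓ — (P → (((Q → Q) → P) → P) → P) → P
ordered ✗ (needs contraction — p ×2, f ×2)
linear ✗ (needs contraction — p ×2, f ×2)
affine ✗ (needs contraction — p ×2, f ×2)
relevant ✓ (none of q, r, p, f, h goes unused)
unrestricted ✓ (type-checks ((P → (((Q → Q) → P) → P) → P) → P) and nothing is barred)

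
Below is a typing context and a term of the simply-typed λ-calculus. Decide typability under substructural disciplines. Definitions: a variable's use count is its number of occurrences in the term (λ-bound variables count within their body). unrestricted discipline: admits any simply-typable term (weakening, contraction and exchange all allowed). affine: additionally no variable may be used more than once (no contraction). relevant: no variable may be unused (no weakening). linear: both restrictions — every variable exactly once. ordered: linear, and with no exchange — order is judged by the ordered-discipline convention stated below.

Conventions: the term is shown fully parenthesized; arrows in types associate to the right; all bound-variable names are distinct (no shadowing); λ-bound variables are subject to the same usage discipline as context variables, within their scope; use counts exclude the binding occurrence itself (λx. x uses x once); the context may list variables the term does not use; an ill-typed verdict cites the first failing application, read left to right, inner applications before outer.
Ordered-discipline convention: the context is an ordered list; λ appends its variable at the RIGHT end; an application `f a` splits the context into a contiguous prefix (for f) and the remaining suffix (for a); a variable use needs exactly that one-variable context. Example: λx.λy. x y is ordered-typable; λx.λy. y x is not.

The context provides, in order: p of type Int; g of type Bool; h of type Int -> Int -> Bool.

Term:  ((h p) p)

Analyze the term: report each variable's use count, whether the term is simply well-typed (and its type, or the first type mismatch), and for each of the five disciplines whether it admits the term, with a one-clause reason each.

counts: p=2; g=0; h=1
use order (left to right): h, p, p
typing: the term checks, with type Bool
ordered: ✗ — needs contraction — p ×2; needs weakening: g unused
linear: ✗ — needs contraction — p ×2; needs weakening: g unused
affine: ✗ — needs contraction — p ×2
relevant: ✗ — needs weakening: g unused
unrestricted: ✓ — simply typable at Bool; W, C, E all held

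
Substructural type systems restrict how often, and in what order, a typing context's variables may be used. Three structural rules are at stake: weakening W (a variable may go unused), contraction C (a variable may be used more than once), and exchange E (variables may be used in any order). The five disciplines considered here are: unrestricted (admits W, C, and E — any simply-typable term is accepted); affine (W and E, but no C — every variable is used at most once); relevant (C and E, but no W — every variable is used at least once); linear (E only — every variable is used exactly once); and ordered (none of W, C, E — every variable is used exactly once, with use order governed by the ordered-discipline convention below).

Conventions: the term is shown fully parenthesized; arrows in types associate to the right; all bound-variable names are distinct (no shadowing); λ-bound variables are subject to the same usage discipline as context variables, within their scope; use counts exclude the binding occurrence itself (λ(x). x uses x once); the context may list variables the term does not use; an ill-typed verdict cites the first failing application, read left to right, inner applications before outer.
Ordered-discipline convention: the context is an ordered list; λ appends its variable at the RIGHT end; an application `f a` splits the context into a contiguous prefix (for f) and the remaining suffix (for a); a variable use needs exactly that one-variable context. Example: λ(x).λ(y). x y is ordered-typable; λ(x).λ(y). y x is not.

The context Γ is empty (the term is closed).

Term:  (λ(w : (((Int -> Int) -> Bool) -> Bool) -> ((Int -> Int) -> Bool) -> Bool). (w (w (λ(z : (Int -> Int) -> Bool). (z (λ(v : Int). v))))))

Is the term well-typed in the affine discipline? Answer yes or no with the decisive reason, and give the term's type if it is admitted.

no — repeated use of w ×2
variable uses: w (λ-bound) ×2; z (λ-bound) ×1; v (λ-bound) ×1
use order (left to right): w, w, z, v
typing: well-typed at ((((Int -> Int) -> Bool) -> Bool) -> ((Int -> Int) -> Bool) -> Bool) -> ((Int -> Int) -> Bool) -> Bool
all disciplines: ordered ✗; linear ✗; affine ✗; relevant ✓; unrestricted ✓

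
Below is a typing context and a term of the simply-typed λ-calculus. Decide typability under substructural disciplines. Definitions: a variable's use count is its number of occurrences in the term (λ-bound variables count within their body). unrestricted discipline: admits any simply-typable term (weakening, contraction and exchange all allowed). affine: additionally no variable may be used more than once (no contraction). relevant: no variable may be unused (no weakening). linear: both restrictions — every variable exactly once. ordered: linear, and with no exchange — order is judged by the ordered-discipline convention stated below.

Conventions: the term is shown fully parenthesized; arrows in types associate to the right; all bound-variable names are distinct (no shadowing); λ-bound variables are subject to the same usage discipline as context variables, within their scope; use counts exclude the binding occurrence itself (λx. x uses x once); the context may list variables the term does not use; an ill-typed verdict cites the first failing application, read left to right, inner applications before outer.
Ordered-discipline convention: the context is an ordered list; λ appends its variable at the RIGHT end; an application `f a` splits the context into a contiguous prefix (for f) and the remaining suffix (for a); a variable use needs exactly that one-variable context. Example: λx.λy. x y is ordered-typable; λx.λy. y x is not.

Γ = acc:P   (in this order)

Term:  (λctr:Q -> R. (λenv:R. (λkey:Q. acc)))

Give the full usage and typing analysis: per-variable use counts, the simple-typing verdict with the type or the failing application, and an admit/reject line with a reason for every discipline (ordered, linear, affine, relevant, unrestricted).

usage: acc: 1; ctr (λ-bound): 0; env (λ-bound): 0; key (λ-bound): 0
use order (left to right): acc
typing: ✓ — (Q -> R) -> R -> Q -> P
ordered: ✗ — ctr, env, key left unused
linear: ✗ — ctr, env, key left unused
affine: ✓ — acc, ctr, env, key: no repeats, contraction unneeded
relevant: ✗ — ctr, env, key left unused
unrestricted: ✓ — well-typed at (Q -> R) -> R -> Q -> P; no restrictions here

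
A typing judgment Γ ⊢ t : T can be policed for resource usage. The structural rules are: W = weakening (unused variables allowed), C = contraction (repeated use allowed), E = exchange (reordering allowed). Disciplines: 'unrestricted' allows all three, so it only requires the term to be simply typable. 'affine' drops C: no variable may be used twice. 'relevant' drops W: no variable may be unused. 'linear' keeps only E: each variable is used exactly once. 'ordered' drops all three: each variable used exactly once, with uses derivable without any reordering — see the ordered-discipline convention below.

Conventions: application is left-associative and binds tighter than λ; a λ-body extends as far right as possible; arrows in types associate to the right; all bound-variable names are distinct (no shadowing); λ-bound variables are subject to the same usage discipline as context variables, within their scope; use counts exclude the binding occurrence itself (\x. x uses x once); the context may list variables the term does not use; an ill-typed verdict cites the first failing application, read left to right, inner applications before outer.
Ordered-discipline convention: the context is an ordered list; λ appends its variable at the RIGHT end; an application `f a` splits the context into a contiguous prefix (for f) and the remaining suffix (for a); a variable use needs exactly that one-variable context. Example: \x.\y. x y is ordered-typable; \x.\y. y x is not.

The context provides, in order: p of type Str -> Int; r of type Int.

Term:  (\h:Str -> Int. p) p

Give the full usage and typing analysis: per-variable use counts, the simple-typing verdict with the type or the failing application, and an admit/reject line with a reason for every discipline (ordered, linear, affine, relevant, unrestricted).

usage: p: 2, r: 0, h [bound]: 0
uses in reading order: p, p
typing: well-typed — term : Str -> Int
ordered: ✗ — needs contraction — p ×2; needs weakening: r, h unused
linear: ✗ — needs contraction — p ×2; needs weakening: r, h unused
affine: ✗ — needs contraction — p ×2
relevant: ✗ — needs weakening: r, h unused
unrestricted: ✓ — typability at Str -> Int is all that's needed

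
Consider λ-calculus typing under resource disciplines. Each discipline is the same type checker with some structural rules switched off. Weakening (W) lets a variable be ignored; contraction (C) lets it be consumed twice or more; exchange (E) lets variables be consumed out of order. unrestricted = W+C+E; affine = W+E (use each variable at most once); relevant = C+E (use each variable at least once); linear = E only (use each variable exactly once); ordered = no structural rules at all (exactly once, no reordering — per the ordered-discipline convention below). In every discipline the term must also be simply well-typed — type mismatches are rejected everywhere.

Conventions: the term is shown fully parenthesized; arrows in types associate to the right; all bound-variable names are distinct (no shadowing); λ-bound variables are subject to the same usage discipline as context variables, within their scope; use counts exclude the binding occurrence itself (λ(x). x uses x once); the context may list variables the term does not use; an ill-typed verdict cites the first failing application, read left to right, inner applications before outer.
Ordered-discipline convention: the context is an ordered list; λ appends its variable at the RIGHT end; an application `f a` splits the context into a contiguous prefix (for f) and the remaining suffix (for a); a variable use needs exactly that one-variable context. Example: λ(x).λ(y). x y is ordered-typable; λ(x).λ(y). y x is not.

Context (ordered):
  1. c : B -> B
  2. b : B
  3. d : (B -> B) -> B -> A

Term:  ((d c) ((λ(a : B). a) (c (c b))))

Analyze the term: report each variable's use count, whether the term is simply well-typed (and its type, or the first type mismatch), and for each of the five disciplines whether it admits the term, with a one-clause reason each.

counts: c ×3; b ×1; d ×1; a (λ-bound) ×1
use order (left to right): d, c, a, c, c, b
typing: ✓ — A
ordered: ✗, uses contraction: c ×3
linear: ✗, uses contraction: c ×3
affine: ✗, uses contraction: c ×3
relevant: ✓, every one of c, b, d, a appears
unrestricted: ✓, well-typed at A; no restrictions here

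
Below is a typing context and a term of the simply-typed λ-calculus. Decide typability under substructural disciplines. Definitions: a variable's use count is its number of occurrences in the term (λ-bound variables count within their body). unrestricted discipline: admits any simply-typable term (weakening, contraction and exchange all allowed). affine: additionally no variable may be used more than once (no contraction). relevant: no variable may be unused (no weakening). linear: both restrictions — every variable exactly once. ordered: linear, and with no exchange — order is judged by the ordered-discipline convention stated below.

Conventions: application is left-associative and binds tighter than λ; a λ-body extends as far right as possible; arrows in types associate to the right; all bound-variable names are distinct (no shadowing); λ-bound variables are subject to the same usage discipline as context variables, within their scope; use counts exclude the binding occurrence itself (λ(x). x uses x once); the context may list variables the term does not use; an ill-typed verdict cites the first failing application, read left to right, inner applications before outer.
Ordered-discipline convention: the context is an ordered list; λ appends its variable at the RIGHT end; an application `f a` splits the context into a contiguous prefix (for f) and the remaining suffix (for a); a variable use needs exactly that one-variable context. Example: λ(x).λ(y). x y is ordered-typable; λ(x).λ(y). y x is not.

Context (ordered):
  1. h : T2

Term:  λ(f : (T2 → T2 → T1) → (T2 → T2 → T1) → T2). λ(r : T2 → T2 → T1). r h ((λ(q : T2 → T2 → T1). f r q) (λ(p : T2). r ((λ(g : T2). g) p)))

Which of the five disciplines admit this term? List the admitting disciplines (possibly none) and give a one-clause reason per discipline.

admitted in: relevant, unrestricted
use counts: h: 1×; f (λ-bound): 1×; r (λ-bound): 3×; q (λ-bound): 1×; p (λ-bound): 1×; g (λ-bound): 1×
use order (left to right): r, h, f, r, q, r, g, p
typing: the term checks, with type ((T2 → T2 → T1) → (T2 → T2 → T1) → T2) → (T2 → T2 → T1) → T1
ordered: ✗ — uses contraction: r ×3
linear: ✗ — uses contraction: r ×3
affine: ✗ — uses contraction: r ×3
relevant: ✓ — at least one use each (h, f, r, q, p, g)
unrestricted: ✓ — typability at ((T2 → T2 → T1) → (T2 → T2 → T1) → T2) → (T2 → T2 → T1) → T1 is all that's needed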